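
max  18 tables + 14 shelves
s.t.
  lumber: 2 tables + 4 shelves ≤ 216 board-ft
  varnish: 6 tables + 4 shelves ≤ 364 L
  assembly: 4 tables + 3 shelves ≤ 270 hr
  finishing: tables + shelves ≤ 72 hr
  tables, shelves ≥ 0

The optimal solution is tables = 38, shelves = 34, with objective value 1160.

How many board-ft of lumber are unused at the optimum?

lumber used = 2·38 + 4·34 = 212; slack = 216 − 212 = 4.

4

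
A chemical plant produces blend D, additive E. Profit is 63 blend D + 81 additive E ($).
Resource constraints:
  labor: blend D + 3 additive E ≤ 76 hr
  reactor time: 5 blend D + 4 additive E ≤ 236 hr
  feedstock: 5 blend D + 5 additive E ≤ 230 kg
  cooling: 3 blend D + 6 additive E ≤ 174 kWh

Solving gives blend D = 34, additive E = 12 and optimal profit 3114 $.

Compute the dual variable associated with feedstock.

9

Check each constraint at x*: labor 70/76 (slack 6); reactor time 218/236 (slack 18); feedstock 230/230 (tight); cooling 174/174 (tight).
Since labor, reactor time are not tight, their duals are 0.
Dual feasibility on the basic columns requires 5·y_feedstock + 3·y_cooling = 63, 5·y_feedstock + 6·y_cooling = 81.
→ y_feedstock = 9 and y_cooling = 6.
Shadow price of feedstock = 9.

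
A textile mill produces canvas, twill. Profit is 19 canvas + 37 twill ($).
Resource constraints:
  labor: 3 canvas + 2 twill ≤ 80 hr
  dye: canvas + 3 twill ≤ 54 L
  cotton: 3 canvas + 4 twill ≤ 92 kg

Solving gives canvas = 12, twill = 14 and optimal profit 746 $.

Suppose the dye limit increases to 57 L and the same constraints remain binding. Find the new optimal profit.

Binding: dye and cotton. Non-binding: labor (16 unused).
Since labor is not tight, its dual is 0.
The binding rows give the dual system: 1·y_dye + 3·y_cotton = 19 and 3·y_dye + 4·y_cotton = 37.
→ y_dye = 7 and y_cotton = 4.
Δz = y_dye·Δb = 7 × (3) = 21, so new z* = 746 + 21 = 767.

767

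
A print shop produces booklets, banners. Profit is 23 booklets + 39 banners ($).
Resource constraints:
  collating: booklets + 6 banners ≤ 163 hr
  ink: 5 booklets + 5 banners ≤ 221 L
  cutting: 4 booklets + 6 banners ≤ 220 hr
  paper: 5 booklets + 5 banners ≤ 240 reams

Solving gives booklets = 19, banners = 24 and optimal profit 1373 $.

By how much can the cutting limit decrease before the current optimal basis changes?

Binding constraints: collating, cutting. The basis is B = [[1,6],[4,6]] with det -18.
Per unit decrease in cutting, x* moves by d = (-0.3333, 0.0556).
The basis stays optimal until booklets reaches 0; allowable decrease = 57 hr.

57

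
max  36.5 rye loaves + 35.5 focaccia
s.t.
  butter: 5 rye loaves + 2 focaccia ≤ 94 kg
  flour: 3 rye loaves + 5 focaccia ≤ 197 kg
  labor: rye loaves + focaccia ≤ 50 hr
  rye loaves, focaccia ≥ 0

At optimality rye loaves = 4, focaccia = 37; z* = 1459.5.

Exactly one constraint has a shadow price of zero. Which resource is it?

labor

butter: 94/94 (binding)
flour: 197/197 (binding)
labor: 41/50 (slack 9)
By complementary slackness, a constraint with positive slack has shadow price 0 → labor.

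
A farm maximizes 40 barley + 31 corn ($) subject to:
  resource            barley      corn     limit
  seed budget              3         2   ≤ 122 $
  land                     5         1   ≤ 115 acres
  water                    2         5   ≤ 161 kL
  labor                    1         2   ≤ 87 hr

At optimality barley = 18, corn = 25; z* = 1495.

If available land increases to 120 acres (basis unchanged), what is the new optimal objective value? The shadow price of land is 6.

1525

Δb = 5, so new z* = 1495 + (6)·(5) = 1495 + 30 = 1525.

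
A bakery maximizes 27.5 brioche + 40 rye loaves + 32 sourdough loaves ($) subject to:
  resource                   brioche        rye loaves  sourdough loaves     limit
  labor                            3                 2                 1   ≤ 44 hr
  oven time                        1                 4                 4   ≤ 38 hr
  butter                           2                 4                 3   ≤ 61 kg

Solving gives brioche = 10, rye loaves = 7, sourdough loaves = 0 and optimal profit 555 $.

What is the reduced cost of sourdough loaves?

At the optimum: labor uses 44 of 44 (binding); oven time uses 38 of 38 (binding); butter uses 48 of 61 (slack = 13).
Since butter is not tight, its dual is 0.
The binding rows give the dual system: 3·y_labor + 1·y_oven time = 27.5 and 2·y_labor + 4·y_oven time = 40.
This yields shadow prices y_labor = 7, y_oven time = 6.5.
Reduced cost of sourdough loaves: c₃ − yᵀa₃ = 32 − (7·1 + 6.5·4) = 32 − 33 = -1.

-1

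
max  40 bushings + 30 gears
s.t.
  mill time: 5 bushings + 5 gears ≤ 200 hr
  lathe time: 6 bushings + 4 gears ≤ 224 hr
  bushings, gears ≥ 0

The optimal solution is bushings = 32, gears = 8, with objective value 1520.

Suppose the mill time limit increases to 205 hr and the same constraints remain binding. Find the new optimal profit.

1530

Check each constraint at x*: mill time 200/200 (tight); lathe time 224/224 (tight).
From A_Bᵀ y = c: 5·y_mill time + 6·y_lathe time = 40; 5·y_mill time + 4·y_lathe time = 30.
→ y_mill time = 2 and y_lathe time = 5.
Δz = y_mill time·Δb = 2 × (5) = 10, so new z* = 1520 + 10 = 1530.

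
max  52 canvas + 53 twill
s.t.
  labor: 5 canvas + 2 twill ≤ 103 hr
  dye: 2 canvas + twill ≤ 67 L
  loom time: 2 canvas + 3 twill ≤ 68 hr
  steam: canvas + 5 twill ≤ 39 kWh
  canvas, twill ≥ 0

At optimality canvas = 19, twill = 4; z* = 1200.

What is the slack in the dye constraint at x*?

dye used = 2·19 + 1·4 = 42; slack = 67 − 42 = 25.

25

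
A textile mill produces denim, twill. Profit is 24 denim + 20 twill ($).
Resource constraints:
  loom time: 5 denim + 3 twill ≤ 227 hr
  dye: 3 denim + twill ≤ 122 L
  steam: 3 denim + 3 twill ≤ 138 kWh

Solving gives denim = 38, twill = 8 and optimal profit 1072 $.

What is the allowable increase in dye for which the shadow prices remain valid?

Binding constraints: dye, steam. The basis is B = [[3,1],[3,3]] with det 6.
Per unit increase in dye, x* moves by d = (0.5, -0.5).
The basis stays optimal until loom time becomes binding; allowable increase = 13 L.

13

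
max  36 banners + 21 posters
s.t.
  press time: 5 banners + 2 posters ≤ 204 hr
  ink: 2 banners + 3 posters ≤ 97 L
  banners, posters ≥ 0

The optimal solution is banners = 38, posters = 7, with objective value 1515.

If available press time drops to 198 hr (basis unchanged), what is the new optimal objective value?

1479

At the optimum: press time uses 204 of 204 (binding); ink uses 97 of 97 (binding).
Dual feasibility on the basic columns requires 5·y_press time + 2·y_ink = 36, 2·y_press time + 3·y_ink = 21.
This yields shadow prices y_press time = 6, y_ink = 3.
Δz = y_press time·Δb = 6 × (-6) = -36, so new z* = 1515 − 36 = 1479.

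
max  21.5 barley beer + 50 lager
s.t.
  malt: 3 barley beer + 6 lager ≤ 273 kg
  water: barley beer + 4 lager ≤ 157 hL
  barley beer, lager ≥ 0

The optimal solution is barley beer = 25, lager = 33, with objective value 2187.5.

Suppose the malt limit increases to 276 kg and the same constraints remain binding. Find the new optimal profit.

Check each constraint at x*: malt 273/273 (tight); water 157/157 (tight).
Dual feasibility on the basic columns requires 3·y_malt + 1·y_water = 21.5, 6·y_malt + 4·y_water = 50.
→ y_malt = 6 and y_water = 3.5.
Δz = y_malt·Δb = 6 × (3) = 18, so new z* = 2187.5 + 18 = 2205.5.

2205.5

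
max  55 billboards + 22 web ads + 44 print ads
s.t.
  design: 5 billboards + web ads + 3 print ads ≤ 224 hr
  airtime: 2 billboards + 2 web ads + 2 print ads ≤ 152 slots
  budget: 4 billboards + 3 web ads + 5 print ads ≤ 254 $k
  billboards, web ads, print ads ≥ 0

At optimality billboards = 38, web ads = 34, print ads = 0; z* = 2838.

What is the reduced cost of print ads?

At the optimum: design uses 224 of 224 (binding); airtime uses 144 of 152 (slack = 8); budget uses 254 of 254 (binding).
Slack constraints have shadow price 0 (complementary slackness).
The binding rows give the dual system: 5·y_design + 4·y_budget = 55 and 1·y_design + 3·y_budget = 22.
This yields shadow prices y_design = 7, y_budget = 5.
Reduced cost of print ads: c₃ − yᵀa₃ = 44 − (7·3 + 5·5) = 44 − 46 = -2.

-2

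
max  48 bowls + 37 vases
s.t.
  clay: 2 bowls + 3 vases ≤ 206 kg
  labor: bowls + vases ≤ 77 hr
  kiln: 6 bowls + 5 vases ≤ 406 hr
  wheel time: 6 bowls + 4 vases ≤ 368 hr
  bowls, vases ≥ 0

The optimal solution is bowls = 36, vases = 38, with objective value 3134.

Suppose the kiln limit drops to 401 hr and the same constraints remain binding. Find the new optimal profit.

3109

Check each constraint at x*: clay 186/206 (slack 20); labor 74/77 (slack 3); kiln 406/406 (tight); wheel time 368/368 (tight).
Slack constraints have shadow price 0 (complementary slackness).
The binding rows give the dual system: 6·y_kiln + 6·y_wheel time = 48 and 5·y_kiln + 4·y_wheel time = 37.
Solving: y_kiln = 5, y_wheel time = 3.
Δz = y_kiln·Δb = 5 × (-5) = -25, so new z* = 3134 − 25 = 3109.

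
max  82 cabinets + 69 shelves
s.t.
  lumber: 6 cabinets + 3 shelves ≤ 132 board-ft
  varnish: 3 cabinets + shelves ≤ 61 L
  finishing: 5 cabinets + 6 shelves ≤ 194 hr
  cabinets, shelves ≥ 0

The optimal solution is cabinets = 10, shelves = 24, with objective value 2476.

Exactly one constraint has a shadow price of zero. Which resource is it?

lumber: 132/132 (binding)
varnish: 54/61 (slack 7)
finishing: 194/194 (binding)
By complementary slackness, a constraint with positive slack has shadow price 0 → varnish.

varnish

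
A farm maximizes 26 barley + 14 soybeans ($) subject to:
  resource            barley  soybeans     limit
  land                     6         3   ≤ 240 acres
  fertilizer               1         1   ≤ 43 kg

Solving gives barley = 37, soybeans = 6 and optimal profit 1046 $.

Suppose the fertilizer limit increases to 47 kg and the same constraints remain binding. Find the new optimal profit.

1054

At the optimum: land uses 240 of 240 (binding); fertilizer uses 43 of 43 (binding).
The binding rows give the dual system: 6·y_land + 1·y_fertilizer = 26 and 3·y_land + 1·y_fertilizer = 14.
Solving: y_land = 4, y_fertilizer = 2.
Δz = y_fertilizer·Δb = 2 × (4) = 8, so new z* = 1046 + 8 = 1054.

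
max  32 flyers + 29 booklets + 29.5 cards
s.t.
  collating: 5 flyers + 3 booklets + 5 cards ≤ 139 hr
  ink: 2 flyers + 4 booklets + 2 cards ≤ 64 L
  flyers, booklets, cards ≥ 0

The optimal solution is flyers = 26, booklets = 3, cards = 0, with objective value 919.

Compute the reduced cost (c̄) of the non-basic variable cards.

Check each constraint at x*: collating 139/139 (tight); ink 64/64 (tight).
From A_Bᵀ y = c: 5·y_collating + 2·y_ink = 32; 3·y_collating + 4·y_ink = 29.
This yields shadow prices y_collating = 5, y_ink = 3.5.
Reduced cost of cards: c₃ − yᵀa₃ = 29.5 − (5·5 + 3.5·2) = 29.5 − 32 = -2.5.

-2.5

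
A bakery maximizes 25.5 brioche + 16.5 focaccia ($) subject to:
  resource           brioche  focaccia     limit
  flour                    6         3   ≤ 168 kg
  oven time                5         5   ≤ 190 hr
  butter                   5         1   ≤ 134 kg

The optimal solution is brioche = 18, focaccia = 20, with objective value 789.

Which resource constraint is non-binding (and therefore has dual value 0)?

butter

flour: 168/168 (binding)
oven time: 190/190 (binding)
butter: 110/134 (slack 24)
By complementary slackness, a constraint with positive slack has shadow price 0 → butter.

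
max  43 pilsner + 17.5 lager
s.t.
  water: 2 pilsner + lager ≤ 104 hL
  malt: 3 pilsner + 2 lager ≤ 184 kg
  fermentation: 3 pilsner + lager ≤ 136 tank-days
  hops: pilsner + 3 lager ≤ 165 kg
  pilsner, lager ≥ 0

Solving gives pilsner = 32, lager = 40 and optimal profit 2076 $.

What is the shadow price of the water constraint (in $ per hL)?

Binding: water and fermentation. Non-binding: malt (8 unused), hops (13 unused).
Slack constraints have shadow price 0 (complementary slackness).
The binding rows give the dual system: 2·y_water + 3·y_fermentation = 43 and 1·y_water + 1·y_fermentation = 17.5.
→ y_water = 9.5 and y_fermentation = 8.
Shadow price of water = 9.5.

9.5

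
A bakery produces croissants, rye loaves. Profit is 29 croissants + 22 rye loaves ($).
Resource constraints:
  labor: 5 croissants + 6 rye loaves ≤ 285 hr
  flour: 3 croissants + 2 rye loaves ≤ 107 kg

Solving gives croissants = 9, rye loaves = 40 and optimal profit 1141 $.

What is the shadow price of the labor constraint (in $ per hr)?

At the optimum: labor uses 285 of 285 (binding); flour uses 107 of 107 (binding).
Dual feasibility on the basic columns requires 5·y_labor + 3·y_flour = 29, 6·y_labor + 2·y_flour = 22.
→ y_labor = 1 and y_flour = 8.
Shadow price of labor = 1.

1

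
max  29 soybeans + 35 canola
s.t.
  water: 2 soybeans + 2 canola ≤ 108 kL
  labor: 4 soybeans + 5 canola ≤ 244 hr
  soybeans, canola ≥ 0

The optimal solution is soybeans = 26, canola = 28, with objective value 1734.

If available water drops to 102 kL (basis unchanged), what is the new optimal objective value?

Check each constraint at x*: water 108/108 (tight); labor 244/244 (tight).
From A_Bᵀ y = c: 2·y_water + 4·y_labor = 29; 2·y_water + 5·y_labor = 35.
→ y_water = 2.5 and y_labor = 6.
Δz = y_water·Δb = 2.5 × (-6) = -15, so new z* = 1734 − 15 = 1719.

1719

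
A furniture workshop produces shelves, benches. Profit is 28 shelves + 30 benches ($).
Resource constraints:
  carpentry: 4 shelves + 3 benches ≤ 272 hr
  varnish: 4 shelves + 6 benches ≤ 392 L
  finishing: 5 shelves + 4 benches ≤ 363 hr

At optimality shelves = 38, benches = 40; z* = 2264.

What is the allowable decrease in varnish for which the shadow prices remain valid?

Binding constraints: carpentry, varnish. The basis is B = [[4,3],[4,6]] with det 12.
Per unit decrease in varnish, x* moves by d = (0.25, -0.3333).
The basis stays optimal until benches reaches 0; allowable decrease = 120 L.

120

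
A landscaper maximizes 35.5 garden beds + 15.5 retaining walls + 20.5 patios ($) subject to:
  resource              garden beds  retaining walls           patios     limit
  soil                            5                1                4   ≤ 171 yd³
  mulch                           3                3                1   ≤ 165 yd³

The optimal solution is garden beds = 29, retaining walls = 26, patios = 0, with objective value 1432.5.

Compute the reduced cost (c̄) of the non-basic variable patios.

-3

Both soil and mulch are binding at x*.
The binding rows give the dual system: 5·y_soil + 3·y_mulch = 35.5 and 1·y_soil + 3·y_mulch = 15.5.
→ y_soil = 5 and y_mulch = 3.5.
Reduced cost of patios: c₃ − yᵀa₃ = 20.5 − (5·4 + 3.5·1) = 20.5 − 23.5 = -3.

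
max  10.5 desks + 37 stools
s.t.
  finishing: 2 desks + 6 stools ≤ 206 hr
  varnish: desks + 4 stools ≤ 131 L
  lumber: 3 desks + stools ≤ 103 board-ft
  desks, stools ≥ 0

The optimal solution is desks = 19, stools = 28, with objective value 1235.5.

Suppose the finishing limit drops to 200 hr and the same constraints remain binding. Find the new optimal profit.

1220.5

At the optimum: finishing uses 206 of 206 (binding); varnish uses 131 of 131 (binding); lumber uses 85 of 103 (slack = 18).
Since lumber is not tight, its dual is 0.
Dual feasibility on the basic columns requires 2·y_finishing + 1·y_varnish = 10.5, 6·y_finishing + 4·y_varnish = 37.
Solving: y_finishing = 2.5, y_varnish = 5.5.
Δz = y_finishing·Δb = 2.5 × (-6) = -15, so new z* = 1235.5 − 15 = 1220.5.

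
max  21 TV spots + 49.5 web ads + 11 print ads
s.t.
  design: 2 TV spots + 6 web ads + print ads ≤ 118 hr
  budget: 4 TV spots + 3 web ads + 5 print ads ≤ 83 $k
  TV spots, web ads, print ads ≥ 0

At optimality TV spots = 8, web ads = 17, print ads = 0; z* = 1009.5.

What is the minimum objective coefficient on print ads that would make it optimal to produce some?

Check each constraint at x*: design 118/118 (tight); budget 83/83 (tight).
Dual feasibility on the basic columns requires 2·y_design + 4·y_budget = 21, 6·y_design + 3·y_budget = 49.5.
Solving: y_design = 7.5, y_budget = 1.5.
print ads enters the basis when its profit ≥ yᵀa₃ = 7.5·1 + 1.5·5 = 15.

15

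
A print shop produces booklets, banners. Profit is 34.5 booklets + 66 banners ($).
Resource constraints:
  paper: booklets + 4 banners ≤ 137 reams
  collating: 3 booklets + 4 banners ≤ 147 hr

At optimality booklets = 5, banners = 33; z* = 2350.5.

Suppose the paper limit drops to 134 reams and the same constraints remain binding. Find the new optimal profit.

Both paper and collating are binding at x*.
Dual feasibility on the basic columns requires 1·y_paper + 3·y_collating = 34.5, 4·y_paper + 4·y_collating = 66.
Solving: y_paper = 7.5, y_collating = 9.
Δz = y_paper·Δb = 7.5 × (-3) = -22.5, so new z* = 2350.5 − 22.5 = 2328.

2328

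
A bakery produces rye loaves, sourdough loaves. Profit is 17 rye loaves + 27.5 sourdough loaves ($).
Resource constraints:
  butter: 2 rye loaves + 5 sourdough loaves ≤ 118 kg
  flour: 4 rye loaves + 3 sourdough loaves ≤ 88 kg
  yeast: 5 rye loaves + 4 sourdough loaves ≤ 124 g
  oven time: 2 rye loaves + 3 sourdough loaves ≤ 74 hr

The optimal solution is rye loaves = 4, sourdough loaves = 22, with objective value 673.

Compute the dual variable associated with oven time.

7.5

Check each constraint at x*: butter 118/118 (tight); flour 82/88 (slack 6); yeast 108/124 (slack 16); oven time 74/74 (tight).
By complementary slackness, y = 0 for the non-binding constraints.
The binding rows give the dual system: 2·y_butter + 2·y_oven time = 17 and 5·y_butter + 3·y_oven time = 27.5.
This yields shadow prices y_butter = 1, y_oven time = 7.5.
Shadow price of oven time = 7.5.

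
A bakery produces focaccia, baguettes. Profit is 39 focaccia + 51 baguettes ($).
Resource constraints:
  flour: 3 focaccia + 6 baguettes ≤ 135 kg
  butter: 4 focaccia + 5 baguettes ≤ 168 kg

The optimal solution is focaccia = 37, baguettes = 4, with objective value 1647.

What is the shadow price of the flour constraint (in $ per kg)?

1

At the optimum: flour uses 135 of 135 (binding); butter uses 168 of 168 (binding).
The binding rows give the dual system: 3·y_flour + 4·y_butter = 39 and 6·y_flour + 5·y_butter = 51.
This yields shadow prices y_flour = 1, y_butter = 9.
Shadow price of flour = 1.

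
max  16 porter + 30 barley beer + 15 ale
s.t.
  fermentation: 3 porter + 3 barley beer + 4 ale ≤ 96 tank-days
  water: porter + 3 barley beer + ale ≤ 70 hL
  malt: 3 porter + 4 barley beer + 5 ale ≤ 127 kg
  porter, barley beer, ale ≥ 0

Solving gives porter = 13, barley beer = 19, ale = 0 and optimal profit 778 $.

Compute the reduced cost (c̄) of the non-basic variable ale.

Binding: fermentation and water. Non-binding: malt (12 unused).
Since malt is not tight, its dual is 0.
From A_Bᵀ y = c: 3·y_fermentation + 1·y_water = 16; 3·y_fermentation + 3·y_water = 30.
This yields shadow prices y_fermentation = 3, y_water = 7.
Reduced cost of ale: c₃ − yᵀa₃ = 15 − (3·4 + 7·1) = 15 − 19 = -4.

-4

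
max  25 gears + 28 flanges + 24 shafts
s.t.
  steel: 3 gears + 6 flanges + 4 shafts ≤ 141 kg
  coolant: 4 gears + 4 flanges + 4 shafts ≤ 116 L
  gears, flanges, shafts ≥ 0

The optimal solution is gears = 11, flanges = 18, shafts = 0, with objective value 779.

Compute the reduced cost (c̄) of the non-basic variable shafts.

-2

At the optimum: steel uses 141 of 141 (binding); coolant uses 116 of 116 (binding).
From A_Bᵀ y = c: 3·y_steel + 4·y_coolant = 25; 6·y_steel + 4·y_coolant = 28.
This yields shadow prices y_steel = 1, y_coolant = 5.5.
Reduced cost of shafts: c₃ − yᵀa₃ = 24 − (1·4 + 5.5·4) = 24 − 26 = -2.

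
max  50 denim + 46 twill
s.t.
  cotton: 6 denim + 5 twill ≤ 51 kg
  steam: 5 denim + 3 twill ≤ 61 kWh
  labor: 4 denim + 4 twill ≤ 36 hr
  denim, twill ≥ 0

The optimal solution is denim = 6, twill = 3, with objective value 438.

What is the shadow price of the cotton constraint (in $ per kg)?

4

At the optimum: cotton uses 51 of 51 (binding); steam uses 39 of 61 (slack = 22); labor uses 36 of 36 (binding).
Since steam is not tight, its dual is 0.
The binding rows give the dual system: 6·y_cotton + 4·y_labor = 50 and 5·y_cotton + 4·y_labor = 46.
This yields shadow prices y_cotton = 4, y_labor = 6.5.
Shadow price of cotton = 4.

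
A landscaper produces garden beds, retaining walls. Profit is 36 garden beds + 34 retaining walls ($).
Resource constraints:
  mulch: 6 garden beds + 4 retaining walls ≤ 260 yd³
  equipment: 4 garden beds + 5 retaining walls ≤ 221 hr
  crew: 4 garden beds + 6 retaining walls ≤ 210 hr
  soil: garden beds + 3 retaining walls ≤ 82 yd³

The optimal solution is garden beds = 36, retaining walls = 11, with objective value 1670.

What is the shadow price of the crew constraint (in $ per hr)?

3

Check each constraint at x*: mulch 260/260 (tight); equipment 199/221 (slack 22); crew 210/210 (tight); soil 69/82 (slack 13).
Slack constraints have shadow price 0 (complementary slackness).
Dual feasibility on the basic columns requires 6·y_mulch + 4·y_crew = 36, 4·y_mulch + 6·y_crew = 34.
→ y_mulch = 4 and y_crew = 3.
Shadow price of crew = 3.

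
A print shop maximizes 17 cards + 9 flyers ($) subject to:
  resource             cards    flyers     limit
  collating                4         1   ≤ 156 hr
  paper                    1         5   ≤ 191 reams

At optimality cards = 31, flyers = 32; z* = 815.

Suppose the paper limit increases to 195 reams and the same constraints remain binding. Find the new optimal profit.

At the optimum: collating uses 156 of 156 (binding); paper uses 191 of 191 (binding).
The binding rows give the dual system: 4·y_collating + 1·y_paper = 17 and 1·y_collating + 5·y_paper = 9.
Solving: y_collating = 4, y_paper = 1.
Δz = y_paper·Δb = 1 × (4) = 4, so new z* = 815 + 4 = 819.

819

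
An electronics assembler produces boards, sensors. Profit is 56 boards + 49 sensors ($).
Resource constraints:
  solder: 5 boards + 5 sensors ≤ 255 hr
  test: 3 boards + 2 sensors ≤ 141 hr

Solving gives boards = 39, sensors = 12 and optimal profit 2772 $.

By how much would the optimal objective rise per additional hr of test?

Both solder and test are binding at x*.
From A_Bᵀ y = c: 5·y_solder + 3·y_test = 56; 5·y_solder + 2·y_test = 49.
This yields shadow prices y_solder = 7, y_test = 7.
Shadow price of test = 7.

7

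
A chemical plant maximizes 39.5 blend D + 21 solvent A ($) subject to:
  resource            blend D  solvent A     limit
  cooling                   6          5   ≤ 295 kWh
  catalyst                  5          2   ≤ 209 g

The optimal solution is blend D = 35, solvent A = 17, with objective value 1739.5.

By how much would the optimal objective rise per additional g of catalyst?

At the optimum: cooling uses 295 of 295 (binding); catalyst uses 209 of 209 (binding).
Dual feasibility on the basic columns requires 6·y_cooling + 5·y_catalyst = 39.5, 5·y_cooling + 2·y_catalyst = 21.
→ y_cooling = 2 and y_catalyst = 5.5.
Shadow price of catalyst = 5.5.

5.5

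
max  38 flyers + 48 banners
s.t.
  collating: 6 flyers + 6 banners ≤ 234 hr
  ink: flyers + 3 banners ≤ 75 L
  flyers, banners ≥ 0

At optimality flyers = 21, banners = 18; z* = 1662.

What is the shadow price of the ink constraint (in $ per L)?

5

Both collating and ink are binding at x*.
From A_Bᵀ y = c: 6·y_collating + 1·y_ink = 38; 6·y_collating + 3·y_ink = 48.
Solving: y_collating = 5.5, y_ink = 5.
Shadow price of ink = 5.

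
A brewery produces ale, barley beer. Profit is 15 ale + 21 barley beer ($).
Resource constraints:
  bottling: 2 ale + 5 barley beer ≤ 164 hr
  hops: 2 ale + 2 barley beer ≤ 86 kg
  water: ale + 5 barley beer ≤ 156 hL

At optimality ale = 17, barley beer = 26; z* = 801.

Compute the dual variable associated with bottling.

At the optimum: bottling uses 164 of 164 (binding); hops uses 86 of 86 (binding); water uses 147 of 156 (slack = 9).
By complementary slackness, y = 0 for the non-binding constraint.
The binding rows give the dual system: 2·y_bottling + 2·y_hops = 15 and 5·y_bottling + 2·y_hops = 21.
This yields shadow prices y_bottling = 2, y_hops = 5.5.
Shadow price of bottling = 2.

2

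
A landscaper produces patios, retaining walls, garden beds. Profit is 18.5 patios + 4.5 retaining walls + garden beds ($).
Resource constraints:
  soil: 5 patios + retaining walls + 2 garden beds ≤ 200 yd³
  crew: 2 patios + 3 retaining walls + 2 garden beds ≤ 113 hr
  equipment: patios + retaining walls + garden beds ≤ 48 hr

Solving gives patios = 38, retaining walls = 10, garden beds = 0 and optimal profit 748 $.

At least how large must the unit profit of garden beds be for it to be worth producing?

8

Binding: soil and equipment. Non-binding: crew (7 unused).
By complementary slackness, y = 0 for the non-binding constraint.
The binding rows give the dual system: 5·y_soil + 1·y_equipment = 18.5 and 1·y_soil + 1·y_equipment = 4.5.
This yields shadow prices y_soil = 3.5, y_equipment = 1.
garden beds enters the basis when its profit ≥ yᵀa₃ = 3.5·2 + 1·1 = 8.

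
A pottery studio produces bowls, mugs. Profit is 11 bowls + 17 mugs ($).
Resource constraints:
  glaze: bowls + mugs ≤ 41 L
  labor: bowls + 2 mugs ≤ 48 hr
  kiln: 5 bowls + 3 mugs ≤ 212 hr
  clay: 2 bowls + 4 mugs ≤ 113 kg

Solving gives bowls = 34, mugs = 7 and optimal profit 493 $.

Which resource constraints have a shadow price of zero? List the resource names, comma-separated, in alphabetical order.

clay, kiln

glaze: 41/41 (binding)
labor: 48/48 (binding)
kiln: 191/212 (slack 21)
clay: 96/113 (slack 17)
By complementary slackness, a constraint with positive slack has shadow price 0 → clay, kiln.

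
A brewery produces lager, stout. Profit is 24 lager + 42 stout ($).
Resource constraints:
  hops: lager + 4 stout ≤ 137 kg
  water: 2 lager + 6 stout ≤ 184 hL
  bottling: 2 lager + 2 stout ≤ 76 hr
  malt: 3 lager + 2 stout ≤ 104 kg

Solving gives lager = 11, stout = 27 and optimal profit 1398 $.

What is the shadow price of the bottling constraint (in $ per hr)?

7.5

Binding: water and bottling. Non-binding: hops (18 unused), malt (17 unused).
Since hops, malt are not tight, their duals are 0.
Dual feasibility on the basic columns requires 2·y_water + 2·y_bottling = 24, 6·y_water + 2·y_bottling = 42.
This yields shadow prices y_water = 4.5, y_bottling = 7.5.
Shadow price of bottling = 7.5.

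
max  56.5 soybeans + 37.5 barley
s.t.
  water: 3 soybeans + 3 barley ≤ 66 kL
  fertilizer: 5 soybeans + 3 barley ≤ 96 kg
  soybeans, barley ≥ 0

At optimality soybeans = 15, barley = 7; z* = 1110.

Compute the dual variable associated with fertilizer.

Check each constraint at x*: water 66/66 (tight); fertilizer 96/96 (tight).
The binding rows give the dual system: 3·y_water + 5·y_fertilizer = 56.5 and 3·y_water + 3·y_fertilizer = 37.5.
Solving: y_water = 3, y_fertilizer = 9.5.
Shadow price of fertilizer = 9.5.

9.5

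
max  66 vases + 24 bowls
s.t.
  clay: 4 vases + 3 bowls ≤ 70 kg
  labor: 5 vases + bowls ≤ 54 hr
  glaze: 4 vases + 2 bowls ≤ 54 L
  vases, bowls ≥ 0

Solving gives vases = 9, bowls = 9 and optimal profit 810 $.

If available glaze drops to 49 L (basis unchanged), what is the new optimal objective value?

Binding: labor and glaze. Non-binding: clay (7 unused).
Since clay is not tight, its dual is 0.
Dual feasibility on the basic columns requires 5·y_labor + 4·y_glaze = 66, 1·y_labor + 2·y_glaze = 24.
→ y_labor = 6 and y_glaze = 9.
Δz = y_glaze·Δb = 9 × (-5) = -45, so new z* = 810 − 45 = 765.

765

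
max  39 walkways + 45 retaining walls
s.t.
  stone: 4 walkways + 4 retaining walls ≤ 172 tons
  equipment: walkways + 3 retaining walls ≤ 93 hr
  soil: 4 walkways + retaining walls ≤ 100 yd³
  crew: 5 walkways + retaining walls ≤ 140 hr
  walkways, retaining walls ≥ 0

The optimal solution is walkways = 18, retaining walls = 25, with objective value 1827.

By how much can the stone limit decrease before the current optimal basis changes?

48

Binding constraints: stone, equipment. The basis is B = [[4,4],[1,3]] with det 8.
Per unit decrease in stone, x* moves by d = (-0.375, 0.125).
The basis stays optimal until walkways reaches 0; allowable decrease = 48 tons.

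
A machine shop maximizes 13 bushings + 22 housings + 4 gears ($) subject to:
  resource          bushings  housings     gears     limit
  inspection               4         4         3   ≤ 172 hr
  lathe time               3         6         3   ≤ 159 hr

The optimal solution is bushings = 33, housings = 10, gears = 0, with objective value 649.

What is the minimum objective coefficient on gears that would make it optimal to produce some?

12

At the optimum: inspection uses 172 of 172 (binding); lathe time uses 159 of 159 (binding).
The binding rows give the dual system: 4·y_inspection + 3·y_lathe time = 13 and 4·y_inspection + 6·y_lathe time = 22.
This yields shadow prices y_inspection = 1, y_lathe time = 3.
gears enters the basis when its profit ≥ yᵀa₃ = 1·3 + 3·3 = 12.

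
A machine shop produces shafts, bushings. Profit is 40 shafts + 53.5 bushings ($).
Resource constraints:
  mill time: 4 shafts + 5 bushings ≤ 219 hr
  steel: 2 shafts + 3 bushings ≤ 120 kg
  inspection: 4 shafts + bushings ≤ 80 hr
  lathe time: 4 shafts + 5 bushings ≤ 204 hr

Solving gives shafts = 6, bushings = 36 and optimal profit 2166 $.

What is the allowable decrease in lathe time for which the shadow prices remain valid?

Binding constraints: steel, lathe time. The basis is B = [[2,3],[4,5]] with det -2.
Per unit decrease in lathe time, x* moves by d = (-1.5, 1).
The basis stays optimal until shafts reaches 0; allowable decrease = 4 hr.

4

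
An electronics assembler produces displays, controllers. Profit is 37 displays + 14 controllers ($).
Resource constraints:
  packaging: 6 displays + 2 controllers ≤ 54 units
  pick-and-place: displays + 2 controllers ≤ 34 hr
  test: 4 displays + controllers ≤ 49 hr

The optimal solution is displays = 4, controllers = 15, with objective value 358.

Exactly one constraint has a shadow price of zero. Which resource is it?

packaging: 54/54 (binding)
pick-and-place: 34/34 (binding)
test: 31/49 (slack 18)
By complementary slackness, a constraint with positive slack has shadow price 0 → test.

test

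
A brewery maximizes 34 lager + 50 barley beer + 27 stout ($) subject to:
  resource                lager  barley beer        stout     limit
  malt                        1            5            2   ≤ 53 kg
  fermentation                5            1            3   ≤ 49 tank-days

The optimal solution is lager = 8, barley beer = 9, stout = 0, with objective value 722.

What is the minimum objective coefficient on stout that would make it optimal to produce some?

Both malt and fermentation are binding at x*.
From A_Bᵀ y = c: 1·y_malt + 5·y_fermentation = 34; 5·y_malt + 1·y_fermentation = 50.
→ y_malt = 9 and y_fermentation = 5.
stout enters the basis when its profit ≥ yᵀa₃ = 9·2 + 5·3 = 33.

33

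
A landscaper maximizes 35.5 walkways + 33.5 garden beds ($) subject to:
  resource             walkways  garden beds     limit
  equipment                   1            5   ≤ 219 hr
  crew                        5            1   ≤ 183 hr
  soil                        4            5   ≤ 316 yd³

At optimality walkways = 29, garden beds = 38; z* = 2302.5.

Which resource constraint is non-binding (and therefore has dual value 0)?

soil

equipment: 219/219 (binding)
crew: 183/183 (binding)
soil: 306/316 (slack 10)
By complementary slackness, a constraint with positive slack has shadow price 0 → soil.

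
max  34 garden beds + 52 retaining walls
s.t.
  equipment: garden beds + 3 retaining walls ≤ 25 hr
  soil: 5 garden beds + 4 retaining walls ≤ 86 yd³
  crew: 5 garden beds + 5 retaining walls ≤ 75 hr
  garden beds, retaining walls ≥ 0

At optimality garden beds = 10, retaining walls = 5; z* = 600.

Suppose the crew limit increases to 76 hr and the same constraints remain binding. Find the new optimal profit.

605

Binding: equipment and crew. Non-binding: soil (16 unused).
By complementary slackness, y = 0 for the non-binding constraint.
The binding rows give the dual system: 1·y_equipment + 5·y_crew = 34 and 3·y_equipment + 5·y_crew = 52.
→ y_equipment = 9 and y_crew = 5.
Δz = y_crew·Δb = 5 × (1) = 5, so new z* = 600 + 5 = 605.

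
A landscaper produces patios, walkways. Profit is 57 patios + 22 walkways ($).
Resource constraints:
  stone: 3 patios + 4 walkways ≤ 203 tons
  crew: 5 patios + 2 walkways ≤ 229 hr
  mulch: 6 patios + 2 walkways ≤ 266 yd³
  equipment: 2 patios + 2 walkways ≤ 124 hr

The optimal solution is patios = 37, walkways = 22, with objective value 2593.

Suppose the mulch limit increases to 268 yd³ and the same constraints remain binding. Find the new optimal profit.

2597

At the optimum: stone uses 199 of 203 (slack = 4); crew uses 229 of 229 (binding); mulch uses 266 of 266 (binding); equipment uses 118 of 124 (slack = 6).
Since stone, equipment are not tight, their duals are 0.
The binding rows give the dual system: 5·y_crew + 6·y_mulch = 57 and 2·y_crew + 2·y_mulch = 22.
Solving: y_crew = 9, y_mulch = 2.
Δz = y_mulch·Δb = 2 × (2) = 4, so new z* = 2593 + 4 = 2597.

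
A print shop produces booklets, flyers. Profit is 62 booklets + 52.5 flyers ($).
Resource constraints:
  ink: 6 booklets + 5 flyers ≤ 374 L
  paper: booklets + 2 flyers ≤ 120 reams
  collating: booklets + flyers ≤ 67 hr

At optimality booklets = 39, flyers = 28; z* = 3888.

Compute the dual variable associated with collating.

5

Binding: ink and collating. Non-binding: paper (25 unused).
By complementary slackness, y = 0 for the non-binding constraint.
From A_Bᵀ y = c: 6·y_ink + 1·y_collating = 62; 5·y_ink + 1·y_collating = 52.5.
→ y_ink = 9.5 and y_collating = 5.
Shadow price of collating = 5.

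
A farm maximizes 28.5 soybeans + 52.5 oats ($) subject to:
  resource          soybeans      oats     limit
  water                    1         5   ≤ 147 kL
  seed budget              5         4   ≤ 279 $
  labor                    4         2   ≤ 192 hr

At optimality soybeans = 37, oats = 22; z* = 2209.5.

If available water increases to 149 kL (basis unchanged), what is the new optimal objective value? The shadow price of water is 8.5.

2226.5

Δb = 2, so new z* = 2209.5 + (8.5)·(2) = 2209.5 + 17 = 2226.5.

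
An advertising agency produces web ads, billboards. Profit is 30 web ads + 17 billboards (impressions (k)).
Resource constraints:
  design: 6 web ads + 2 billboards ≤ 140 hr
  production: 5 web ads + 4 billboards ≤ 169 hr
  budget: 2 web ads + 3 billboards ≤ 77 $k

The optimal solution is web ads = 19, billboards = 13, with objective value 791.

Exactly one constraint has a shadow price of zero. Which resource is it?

design: 140/140 (binding)
production: 147/169 (slack 22)
budget: 77/77 (binding)
By complementary slackness, a constraint with positive slack has shadow price 0 → production.

production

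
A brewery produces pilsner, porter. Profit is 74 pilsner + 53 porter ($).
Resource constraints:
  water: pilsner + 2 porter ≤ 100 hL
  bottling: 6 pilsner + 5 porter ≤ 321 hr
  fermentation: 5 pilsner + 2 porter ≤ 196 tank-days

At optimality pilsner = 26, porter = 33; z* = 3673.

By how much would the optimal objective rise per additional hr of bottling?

At the optimum: water uses 92 of 100 (slack = 8); bottling uses 321 of 321 (binding); fermentation uses 196 of 196 (binding).
By complementary slackness, y = 0 for the non-binding constraint.
From A_Bᵀ y = c: 6·y_bottling + 5·y_fermentation = 74; 5·y_bottling + 2·y_fermentation = 53.
→ y_bottling = 9 and y_fermentation = 4.
Shadow price of bottling = 9.

9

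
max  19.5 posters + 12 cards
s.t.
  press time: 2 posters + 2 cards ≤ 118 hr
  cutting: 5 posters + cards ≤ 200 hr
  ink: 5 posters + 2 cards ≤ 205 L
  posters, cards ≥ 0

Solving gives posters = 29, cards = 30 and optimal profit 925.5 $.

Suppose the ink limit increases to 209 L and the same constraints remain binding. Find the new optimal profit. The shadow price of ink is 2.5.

Δb = 4, so new z* = 925.5 + (2.5)·(4) = 925.5 + 10 = 935.5.

935.5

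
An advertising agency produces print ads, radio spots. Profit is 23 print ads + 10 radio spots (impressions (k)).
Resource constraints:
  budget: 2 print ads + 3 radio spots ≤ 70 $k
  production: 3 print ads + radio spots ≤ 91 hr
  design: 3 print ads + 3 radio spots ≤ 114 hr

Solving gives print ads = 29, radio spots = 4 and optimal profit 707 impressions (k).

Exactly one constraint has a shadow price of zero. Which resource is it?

design

budget: 70/70 (binding)
production: 91/91 (binding)
design: 99/114 (slack 15)
By complementary slackness, a constraint with positive slack has shadow price 0 → design.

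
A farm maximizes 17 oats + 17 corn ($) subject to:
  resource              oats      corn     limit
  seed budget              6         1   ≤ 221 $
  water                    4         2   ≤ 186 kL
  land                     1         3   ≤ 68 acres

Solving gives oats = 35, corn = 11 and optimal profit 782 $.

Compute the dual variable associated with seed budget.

Check each constraint at x*: seed budget 221/221 (tight); water 162/186 (slack 24); land 68/68 (tight).
Slack constraints have shadow price 0 (complementary slackness).
From A_Bᵀ y = c: 6·y_seed budget + 1·y_land = 17; 1·y_seed budget + 3·y_land = 17.
Solving: y_seed budget = 2, y_land = 5.
Shadow price of seed budget = 2.

2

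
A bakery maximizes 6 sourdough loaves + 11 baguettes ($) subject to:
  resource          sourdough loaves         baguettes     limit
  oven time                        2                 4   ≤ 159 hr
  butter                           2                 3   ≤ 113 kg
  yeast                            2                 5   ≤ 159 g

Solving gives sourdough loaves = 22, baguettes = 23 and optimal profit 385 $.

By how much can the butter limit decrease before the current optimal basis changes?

17.6

Binding constraints: butter, yeast. The basis is B = [[2,3],[2,5]] with det 4.
Per unit decrease in butter, x* moves by d = (-1.25, 0.5).
The basis stays optimal until sourdough loaves reaches 0; allowable decrease = 17.6 kg.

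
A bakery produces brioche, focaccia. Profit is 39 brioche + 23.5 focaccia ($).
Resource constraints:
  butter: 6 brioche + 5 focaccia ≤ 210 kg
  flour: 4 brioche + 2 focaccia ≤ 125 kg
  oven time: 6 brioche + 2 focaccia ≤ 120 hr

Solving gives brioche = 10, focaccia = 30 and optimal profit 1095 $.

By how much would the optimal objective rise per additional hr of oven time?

At the optimum: butter uses 210 of 210 (binding); flour uses 100 of 125 (slack = 25); oven time uses 120 of 120 (binding).
Since flour is not tight, its dual is 0.
Dual feasibility on the basic columns requires 6·y_butter + 6·y_oven time = 39, 5·y_butter + 2·y_oven time = 23.5.
→ y_butter = 3.5 and y_oven time = 3.
Shadow price of oven time = 3.

3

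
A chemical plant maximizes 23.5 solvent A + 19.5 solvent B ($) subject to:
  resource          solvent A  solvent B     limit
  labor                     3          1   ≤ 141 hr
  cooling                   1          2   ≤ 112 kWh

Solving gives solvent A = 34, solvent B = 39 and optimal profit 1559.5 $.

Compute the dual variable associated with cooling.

7

At the optimum: labor uses 141 of 141 (binding); cooling uses 112 of 112 (binding).
From A_Bᵀ y = c: 3·y_labor + 1·y_cooling = 23.5; 1·y_labor + 2·y_cooling = 19.5.
→ y_labor = 5.5 and y_cooling = 7.
Shadow price of cooling = 7.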